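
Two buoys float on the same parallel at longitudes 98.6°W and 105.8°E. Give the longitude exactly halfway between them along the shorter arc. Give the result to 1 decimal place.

176.4°W

Signed shortest Δλ from -98.6° to +105.8° is -155.6°.
Midpoint longitude = -98.6° + (-155.6°)/2 = -98.6° − 77.8° = -176.4°.
(The naïve average (-98.6 + +105.8)/2 = 3.6° is on the wrong side of the globe.)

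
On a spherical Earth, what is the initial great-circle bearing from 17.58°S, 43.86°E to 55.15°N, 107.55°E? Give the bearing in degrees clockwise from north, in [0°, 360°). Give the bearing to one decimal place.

Δλ = 107.55 − 43.86 = 63.69°.
θ = atan2( sin Δλ · cos φ₂ , cos φ₁ · sin φ₂ − sin φ₁ · cos φ₂ · cos Δλ )
  = atan2(0.51223, 0.85882) = 30.814° → normalised to [0°, 360°): 30.814°.

30.8°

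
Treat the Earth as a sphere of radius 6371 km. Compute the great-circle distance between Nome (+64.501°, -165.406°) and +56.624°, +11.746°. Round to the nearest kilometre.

Δλ = 11.746 − -165.406 = 177.152°.
Δφ = 56.624 − 64.501 = -7.877°.
a = sin²(Δφ/2) + cos φ₁ · cos φ₂ · sin²(Δλ/2) = 0.241400.
c = 2·atan2(√a, √(1−a)) = 1.02722 rad → d = 6371·c ≈ 6544.42 km.

6544 km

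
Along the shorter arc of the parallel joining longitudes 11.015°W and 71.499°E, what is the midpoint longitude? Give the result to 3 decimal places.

30.242°E

Signed shortest Δλ from -11.015° to +71.499° is +82.514°.
Midpoint longitude = -11.015° + (+82.514°)/2 = -11.015° + 41.257° = +30.242°.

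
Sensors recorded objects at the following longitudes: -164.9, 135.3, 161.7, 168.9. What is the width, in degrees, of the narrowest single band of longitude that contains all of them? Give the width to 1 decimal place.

59.8°

Sort the longitudes: -164.9°, +135.3°, +161.7°, +168.9°.
Eastward gaps between consecutive values (wrapping around): 300.2°, 26.4°, 7.2°, 26.2°.
Largest gap = 300.2° ⇒ minimal covering band is its complement: 360° − 300.2° = 59.8°.
Band runs from +135.3° eastward to -164.9°, crossing the antimeridian.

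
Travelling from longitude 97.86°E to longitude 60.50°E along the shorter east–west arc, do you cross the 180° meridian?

Signed shortest Δλ = ((60.50 − 97.86 + 180) mod 360) − 180 = -37.36°.
Going west by 37.36° from +97.86° reaches +60.50° without touching 180°.

No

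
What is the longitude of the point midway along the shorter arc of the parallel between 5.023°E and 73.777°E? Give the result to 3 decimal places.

39.400°E

Signed shortest Δλ from +5.023° to +73.777° is +68.754°.
Midpoint longitude = +5.023° + (+68.754°)/2 = +5.023° + 34.377° = +39.400°.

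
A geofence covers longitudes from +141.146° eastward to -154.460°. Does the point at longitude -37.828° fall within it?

No

Band width going east from +141.146° to -154.460°: ((-154.460 − 141.146) mod 360) = 64.394°.
Offset of -37.828° east of the west edge: ((-37.828 − 141.146) mod 360) = 181.026°.
181.026° > 64.394° ⇒ outside.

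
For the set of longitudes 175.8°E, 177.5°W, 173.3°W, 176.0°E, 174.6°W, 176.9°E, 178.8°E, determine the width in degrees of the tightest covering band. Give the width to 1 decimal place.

Sort the longitudes: -177.5°, -174.6°, -173.3°, +175.8°, +176.0°, +176.9°, +178.8°.
Eastward gaps between consecutive values (wrapping around): 2.9°, 1.3°, 349.1°, 0.2°, 0.9°, 1.9°, 3.7°.
Largest gap = 349.1° ⇒ minimal covering band is its complement: 360° − 349.1° = 10.9°.
Band runs from +175.8° eastward to -173.3°, crossing the antimeridian.

10.9°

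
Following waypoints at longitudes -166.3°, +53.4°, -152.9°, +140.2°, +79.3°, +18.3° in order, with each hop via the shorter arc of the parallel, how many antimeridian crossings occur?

Leg 1: -166.3° → +53.4°, shortest Δλ = -140.3° (west) — crosses 180°.
Leg 2: +53.4° → -152.9°, shortest Δλ = 153.7° (east) — crosses 180°.
Leg 3: -152.9° → +140.2°, shortest Δλ = -66.9° (west) — crosses 180°.
Leg 4: +140.2° → +79.3°, shortest Δλ = -60.9° (west) — does not cross 180°.
Leg 5: +79.3° → +18.3°, shortest Δλ = -61.0° (west) — does not cross 180°.
Total crossings: 3.

3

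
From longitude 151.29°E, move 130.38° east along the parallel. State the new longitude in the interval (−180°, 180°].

78.33°W

Start at +151.29°; shift +130.38° → +281.67°.
+281.67° lies outside (−180°, 180°]; subtract 360° → -78.33°.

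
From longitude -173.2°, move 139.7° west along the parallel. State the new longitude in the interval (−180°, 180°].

Start at -173.2°; shift −139.7° → -312.9°.
-312.9° lies outside (−180°, 180°]; add 360° → +47.1°.

+47.1°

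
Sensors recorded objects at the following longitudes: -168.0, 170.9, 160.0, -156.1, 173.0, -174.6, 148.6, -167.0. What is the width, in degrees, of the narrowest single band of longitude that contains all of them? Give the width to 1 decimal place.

Sort the longitudes: -174.6°, -168.0°, -167.0°, -156.1°, +148.6°, +160.0°, +170.9°, +173.0°.
Eastward gaps between consecutive values (wrapping around): 6.6°, 1.0°, 10.9°, 304.7°, 11.4°, 10.9°, 2.1°, 12.4°.
Largest gap = 304.7° ⇒ minimal covering band is its complement: 360° − 304.7° = 55.3°.
Band runs from +148.6° eastward to -156.1°, crossing the antimeridian.

55.3°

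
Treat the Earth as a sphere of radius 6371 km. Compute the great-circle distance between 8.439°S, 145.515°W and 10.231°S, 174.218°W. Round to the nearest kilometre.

Δλ = -174.218 − -145.515 = -28.703°.
Δφ = -10.231 − -8.439 = -1.792°.
a = sin²(Δφ/2) + cos φ₁ · cos φ₂ · sin²(Δλ/2) = 0.060052.
c = 2·atan2(√a, √(1−a)) = 0.49515 rad → d = 6371·c ≈ 3154.63 km.

3155 km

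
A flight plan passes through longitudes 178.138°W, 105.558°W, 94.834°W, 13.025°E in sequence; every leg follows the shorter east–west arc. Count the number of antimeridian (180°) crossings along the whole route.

Leg 1: -178.138° → -105.558°, shortest Δλ = 72.58° (east) — does not cross 180°.
Leg 2: -105.558° → -94.834°, shortest Δλ = 10.724° (east) — does not cross 180°.
Leg 3: -94.834° → +13.025°, shortest Δλ = 107.859° (east) — does not cross 180°.
Total crossings: 0.

0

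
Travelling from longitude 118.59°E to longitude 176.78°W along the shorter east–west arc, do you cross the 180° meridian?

Yes

Naïve |-176.78 − 118.59| = 295.37° > 180°, so the shorter arc goes the other way round — across 180°.
Signed shortest Δλ = ((-176.78 − 118.59 + 180) mod 360) − 180 = 64.63°.
Going east by 64.63° from +118.59° passes through 180° before reaching -176.78°.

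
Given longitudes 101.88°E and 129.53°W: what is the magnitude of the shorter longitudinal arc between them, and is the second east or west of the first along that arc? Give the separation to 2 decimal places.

Raw difference: -129.53 − 101.88 = -231.41°.
Normalise into (−180°, 180°]: -231.41° + 360° = 128.59°.
Positive ⇒ the second point lies to the east; separation 128.59°.

128.59° east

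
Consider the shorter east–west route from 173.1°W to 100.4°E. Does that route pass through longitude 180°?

Naïve |100.4 − -173.1| = 273.5° > 180°, so the shorter arc goes the other way round — across 180°.
Signed shortest Δλ = ((100.4 − -173.1 + 180) mod 360) − 180 = -86.5°.
Going west by 86.5° from -173.1° passes through 180° before reaching +100.4°.

Yes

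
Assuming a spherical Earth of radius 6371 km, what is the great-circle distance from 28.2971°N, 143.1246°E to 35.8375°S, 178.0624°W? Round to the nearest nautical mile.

4432 nmi

Δλ = -178.0624 − 143.1246 = -321.1870°; wrapped into (−180°, 180°]: 38.8130°.
Δφ = -35.8375 − 28.2971 = -64.1346°.
a = sin²(Δφ/2) + cos φ₁ · cos φ₂ · sin²(Δλ/2) = 0.360676.
c = 2·atan2(√a, √(1−a)) = 1.28841 rad → d = 6371·c ≈ 8208.47 km ≈ 4432.22 nmi.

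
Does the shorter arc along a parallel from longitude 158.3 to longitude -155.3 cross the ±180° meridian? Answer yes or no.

Yes

Naïve |-155.3 − 158.3| = 313.6° > 180°, so the shorter arc goes the other way round — across 180°.
Signed shortest Δλ = ((-155.3 − 158.3 + 180) mod 360) − 180 = 46.4°.
Going east by 46.4° from +158.3° passes through 180° before reaching -155.3°.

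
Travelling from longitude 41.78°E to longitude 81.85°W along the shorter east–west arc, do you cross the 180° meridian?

Signed shortest Δλ = ((-81.85 − 41.78 + 180) mod 360) − 180 = -123.63°.
Going west by 123.63° from +41.78° reaches -81.85° without touching 180°.

No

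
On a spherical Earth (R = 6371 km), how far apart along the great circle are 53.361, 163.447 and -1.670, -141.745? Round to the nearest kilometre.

Δλ = -141.745 − 163.447 = -305.192°; wrapped into (−180°, 180°]: 54.808°.
Δφ = -1.670 − 53.361 = -55.031°.
a = sin²(Δφ/2) + cos φ₁ · cos φ₂ · sin²(Δλ/2) = 0.339800.
c = 2·atan2(√a, √(1−a)) = 1.24465 rad → d = 6371·c ≈ 7929.63 km.

7930 km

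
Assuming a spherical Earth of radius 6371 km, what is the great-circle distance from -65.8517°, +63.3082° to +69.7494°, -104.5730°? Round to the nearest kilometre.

19348 km

Δλ = -104.5730 − 63.3082 = -167.8812°.
Δφ = 69.7494 − -65.8517 = 135.6011°.
a = sin²(Δφ/2) + cos φ₁ · cos φ₂ · sin²(Δλ/2) = 0.997266.
c = 2·atan2(√a, √(1−a)) = 3.03696 rad → d = 6371·c ≈ 19348.49 km.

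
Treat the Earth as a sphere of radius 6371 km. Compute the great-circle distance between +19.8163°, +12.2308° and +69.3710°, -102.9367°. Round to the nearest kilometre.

8878 km

Δλ = -102.9367 − 12.2308 = -115.1675°.
Δφ = 69.3710 − 19.8163 = 49.5547°.
a = sin²(Δφ/2) + cos φ₁ · cos φ₂ · sin²(Δλ/2) = 0.411843.
c = 2·atan2(√a, √(1−a)) = 1.39356 rad → d = 6371·c ≈ 8878.35 km.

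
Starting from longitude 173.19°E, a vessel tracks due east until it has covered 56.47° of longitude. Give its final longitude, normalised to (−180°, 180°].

130.34°W

Start at +173.19°; shift +56.47° → +229.66°.
+229.66° lies outside (−180°, 180°]; subtract 360° → -130.34°.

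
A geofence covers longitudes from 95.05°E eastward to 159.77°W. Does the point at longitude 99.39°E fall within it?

Yes

Band width going east from +95.05° to -159.77°: ((-159.77 − 95.05) mod 360) = 105.18°.
Offset of +99.39° east of the west edge: ((99.39 − 95.05) mod 360) = 4.34°.
4.34° ≤ 105.18° ⇒ inside.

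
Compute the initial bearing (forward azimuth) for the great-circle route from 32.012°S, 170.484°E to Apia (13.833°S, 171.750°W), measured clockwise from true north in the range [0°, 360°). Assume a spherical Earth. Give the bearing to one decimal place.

Δλ = -171.750 − 170.484 = -342.234°; wrapped into (−180°, 180°]: 17.766°.
θ = atan2( sin Δλ · cos φ₂ , cos φ₁ · sin φ₂ − sin φ₁ · cos φ₂ · cos Δλ )
  = atan2(0.29628, 0.28744) = 45.868° → normalised to [0°, 360°): 45.868°.

45.9°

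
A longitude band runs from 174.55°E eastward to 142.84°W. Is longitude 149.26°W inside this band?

Yes

Band width going east from +174.55° to -142.84°: ((-142.84 − 174.55) mod 360) = 42.61°.
Offset of -149.26° east of the west edge: ((-149.26 − 174.55) mod 360) = 36.19°.
36.19° ≤ 42.61° ⇒ inside.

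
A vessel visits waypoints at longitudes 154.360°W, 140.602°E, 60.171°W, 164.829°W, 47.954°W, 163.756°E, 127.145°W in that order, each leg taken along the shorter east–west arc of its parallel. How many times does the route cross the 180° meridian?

Leg 1: -154.360° → +140.602°, shortest Δλ = -65.038° (west) — crosses 180°.
Leg 2: +140.602° → -60.171°, shortest Δλ = 159.227° (east) — crosses 180°.
Leg 3: -60.171° → -164.829°, shortest Δλ = -104.658° (west) — does not cross 180°.
Leg 4: -164.829° → -47.954°, shortest Δλ = 116.875° (east) — does not cross 180°.
Leg 5: -47.954° → +163.756°, shortest Δλ = -148.29° (west) — crosses 180°.
Leg 6: +163.756° → -127.145°, shortest Δλ = 69.099° (east) — crosses 180°.
Total crossings: 4.

4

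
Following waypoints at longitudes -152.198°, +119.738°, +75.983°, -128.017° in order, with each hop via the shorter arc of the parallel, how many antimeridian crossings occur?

Leg 1: -152.198° → +119.738°, shortest Δλ = -88.064° (west) — crosses 180°.
Leg 2: +119.738° → +75.983°, shortest Δλ = -43.755° (west) — does not cross 180°.
Leg 3: +75.983° → -128.017°, shortest Δλ = 156.0° (east) — crosses 180°.
Total crossings: 2.

2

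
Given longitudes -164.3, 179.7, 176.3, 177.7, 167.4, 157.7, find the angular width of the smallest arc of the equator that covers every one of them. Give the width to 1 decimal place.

Sort the longitudes: -164.3°, +157.7°, +167.4°, +176.3°, +177.7°, +179.7°.
Eastward gaps between consecutive values (wrapping around): 322.0°, 9.7°, 8.9°, 1.4°, 2.0°, 16.0°.
Largest gap = 322.0° ⇒ minimal covering band is its complement: 360° − 322.0° = 38.0°.
Band runs from +157.7° eastward to -164.3°, crossing the antimeridian.

38.0°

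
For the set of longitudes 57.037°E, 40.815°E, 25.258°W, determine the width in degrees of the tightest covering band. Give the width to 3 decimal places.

82.295°

Sort the longitudes: -25.258°, +40.815°, +57.037°.
Eastward gaps between consecutive values (wrapping around): 66.073°, 16.222°, 277.705°.
Largest gap = 277.705° ⇒ minimal covering band is its complement: 360° − 277.705° = 82.295°.
Band runs from -25.258° eastward to +57.037°.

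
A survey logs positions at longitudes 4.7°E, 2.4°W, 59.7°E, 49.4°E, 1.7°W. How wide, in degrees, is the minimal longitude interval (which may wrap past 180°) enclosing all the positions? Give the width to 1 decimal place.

62.1°

Sort the longitudes: -2.4°, -1.7°, +4.7°, +49.4°, +59.7°.
Eastward gaps between consecutive values (wrapping around): 0.7°, 6.4°, 44.7°, 10.3°, 297.9°.
Largest gap = 297.9° ⇒ minimal covering band is its complement: 360° − 297.9° = 62.1°.
Band runs from -2.4° eastward to +59.7°.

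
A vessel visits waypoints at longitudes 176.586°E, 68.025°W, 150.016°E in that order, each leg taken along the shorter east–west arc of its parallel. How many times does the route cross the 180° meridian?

2

Leg 1: +176.586° → -68.025°, shortest Δλ = 115.389° (east) — crosses 180°.
Leg 2: -68.025° → +150.016°, shortest Δλ = -141.959° (west) — crosses 180°.
Total crossings: 2.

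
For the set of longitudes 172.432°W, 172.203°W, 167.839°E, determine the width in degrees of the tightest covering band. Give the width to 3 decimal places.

Sort the longitudes: -172.432°, -172.203°, +167.839°.
Eastward gaps between consecutive values (wrapping around): 0.229°, 340.042°, 19.729°.
Largest gap = 340.042° ⇒ minimal covering band is its complement: 360° − 340.042° = 19.958°.
Band runs from +167.839° eastward to -172.203°, crossing the antimeridian.

19.958°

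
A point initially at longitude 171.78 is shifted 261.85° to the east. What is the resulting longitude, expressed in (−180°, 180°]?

Start at +171.78°; shift +261.85° → +433.63°.
+433.63° lies outside (−180°, 180°]; subtract 360° → +73.63°.

+73.63°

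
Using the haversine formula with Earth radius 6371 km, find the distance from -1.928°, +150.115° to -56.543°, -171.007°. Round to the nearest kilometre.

Δλ = -171.007 − 150.115 = -321.122°; wrapped into (−180°, 180°]: 38.878°.
Δφ = -56.543 − -1.928 = -54.615°.
a = sin²(Δφ/2) + cos φ₁ · cos φ₂ · sin²(Δλ/2) = 0.271494.
c = 2·atan2(√a, √(1−a)) = 1.09616 rad → d = 6371·c ≈ 6983.65 km.

6984 km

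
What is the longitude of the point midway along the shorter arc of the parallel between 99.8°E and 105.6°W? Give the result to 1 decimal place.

Signed shortest Δλ from +99.8° to -105.6° is +154.6°.
Midpoint longitude = +99.8° + (+154.6°)/2 = +99.8° + 77.3° = +177.1°.
(The naïve average (+99.8 + -105.6)/2 = -2.9° is on the wrong side of the globe.)

177.1°E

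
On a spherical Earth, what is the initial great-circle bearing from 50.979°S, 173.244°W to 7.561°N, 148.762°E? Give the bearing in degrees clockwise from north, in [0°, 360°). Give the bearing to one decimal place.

318.5°

Δλ = 148.762 − -173.244 = 322.006°; wrapped into (−180°, 180°]: -37.994°.
θ = atan2( sin Δλ · cos φ₂ , cos φ₁ · sin φ₂ − sin φ₁ · cos φ₂ · cos Δλ )
  = atan2(-0.61023, 0.68979) = -41.498° → normalised to [0°, 360°): 318.502°.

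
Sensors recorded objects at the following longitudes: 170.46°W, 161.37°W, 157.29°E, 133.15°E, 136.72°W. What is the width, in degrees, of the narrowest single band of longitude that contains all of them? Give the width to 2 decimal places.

Sort the longitudes: -170.46°, -161.37°, -136.72°, +133.15°, +157.29°.
Eastward gaps between consecutive values (wrapping around): 9.09°, 24.65°, 269.87°, 24.14°, 32.25°.
Largest gap = 269.87° ⇒ minimal covering band is its complement: 360° − 269.87° = 90.13°.
Band runs from +133.15° eastward to -136.72°, crossing the antimeridian.

90.13°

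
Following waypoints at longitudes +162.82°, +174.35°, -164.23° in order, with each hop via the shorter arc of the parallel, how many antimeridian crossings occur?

Leg 1: +162.82° → +174.35°, shortest Δλ = 11.53° (east) — does not cross 180°.
Leg 2: +174.35° → -164.23°, shortest Δλ = 21.42° (east) — crosses 180°.
Total crossings: 1.

1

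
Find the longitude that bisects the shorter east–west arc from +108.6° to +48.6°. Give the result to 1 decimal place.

+78.6°

Signed shortest Δλ from +108.6° to +48.6° is -60.0°.
Midpoint longitude = +108.6° + (-60.0°)/2 = +108.6° − 30.0° = +78.6°.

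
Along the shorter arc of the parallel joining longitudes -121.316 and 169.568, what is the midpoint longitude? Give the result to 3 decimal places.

Signed shortest Δλ from -121.316° to +169.568° is -69.116°.
Midpoint longitude = -121.316° + (-69.116°)/2 = -121.316° − 34.558° = -155.874°.
(The naïve average (-121.316 + +169.568)/2 = 24.126° is on the wrong side of the globe.)

-155.874°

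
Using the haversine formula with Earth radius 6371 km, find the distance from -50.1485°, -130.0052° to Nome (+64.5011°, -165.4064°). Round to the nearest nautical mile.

7079 nmi

Δλ = -165.4064 − -130.0052 = -35.4012°.
Δφ = 64.5011 − -50.1485 = 114.6496°.
a = sin²(Δφ/2) + cos φ₁ · cos φ₂ · sin²(Δλ/2) = 0.734035.
c = 2·atan2(√a, √(1−a)) = 2.05790 rad → d = 6371·c ≈ 13110.89 km ≈ 7079.32 nmi.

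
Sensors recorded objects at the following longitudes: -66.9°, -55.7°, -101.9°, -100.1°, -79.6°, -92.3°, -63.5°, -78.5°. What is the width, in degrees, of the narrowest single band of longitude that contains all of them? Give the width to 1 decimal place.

Sort the longitudes: -101.9°, -100.1°, -92.3°, -79.6°, -78.5°, -66.9°, -63.5°, -55.7°.
Eastward gaps between consecutive values (wrapping around): 1.8°, 7.8°, 12.7°, 1.1°, 11.6°, 3.4°, 7.8°, 313.8°.
Largest gap = 313.8° ⇒ minimal covering band is its complement: 360° − 313.8° = 46.2°.
Band runs from -101.9° eastward to -55.7°.

46.2°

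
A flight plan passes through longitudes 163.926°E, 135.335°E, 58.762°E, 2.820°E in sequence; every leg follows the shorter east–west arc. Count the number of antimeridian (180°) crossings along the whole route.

Leg 1: +163.926° → +135.335°, shortest Δλ = -28.591° (west) — does not cross 180°.
Leg 2: +135.335° → +58.762°, shortest Δλ = -76.573° (west) — does not cross 180°.
Leg 3: +58.762° → +2.820°, shortest Δλ = -55.942° (west) — does not cross 180°.
Total crossings: 0.

0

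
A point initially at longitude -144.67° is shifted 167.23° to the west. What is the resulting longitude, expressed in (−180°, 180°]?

Start at -144.67°; shift −167.23° → -311.90°.
-311.90° lies outside (−180°, 180°]; add 360° → +48.10°.

+48.10°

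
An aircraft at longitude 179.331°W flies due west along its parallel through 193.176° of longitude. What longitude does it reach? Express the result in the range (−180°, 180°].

12.507°W

Start at -179.331°; shift −193.176° → -372.507°.
-372.507° lies outside (−180°, 180°]; add 360° → -12.507°.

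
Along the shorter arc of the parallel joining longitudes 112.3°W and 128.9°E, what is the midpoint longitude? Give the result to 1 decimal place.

Signed shortest Δλ from -112.3° to +128.9° is -118.8°.
Midpoint longitude = -112.3° + (-118.8°)/2 = -112.3° − 59.4° = -171.7°.
(The naïve average (-112.3 + +128.9)/2 = 8.3° is on the wrong side of the globe.)

171.7°W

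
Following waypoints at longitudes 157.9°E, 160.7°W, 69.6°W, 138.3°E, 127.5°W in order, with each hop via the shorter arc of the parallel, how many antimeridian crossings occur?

3

Leg 1: +157.9° → -160.7°, shortest Δλ = 41.4° (east) — crosses 180°.
Leg 2: -160.7° → -69.6°, shortest Δλ = 91.1° (east) — does not cross 180°.
Leg 3: -69.6° → +138.3°, shortest Δλ = -152.1° (west) — crosses 180°.
Leg 4: +138.3° → -127.5°, shortest Δλ = 94.2° (east) — crosses 180°.
Total crossings: 3.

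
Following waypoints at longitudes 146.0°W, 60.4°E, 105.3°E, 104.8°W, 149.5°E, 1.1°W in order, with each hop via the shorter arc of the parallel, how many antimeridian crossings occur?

Leg 1: -146.0° → +60.4°, shortest Δλ = -153.6° (west) — crosses 180°.
Leg 2: +60.4° → +105.3°, shortest Δλ = 44.9° (east) — does not cross 180°.
Leg 3: +105.3° → -104.8°, shortest Δλ = 149.9° (east) — crosses 180°.
Leg 4: -104.8° → +149.5°, shortest Δλ = -105.7° (west) — crosses 180°.
Leg 5: +149.5° → -1.1°, shortest Δλ = -150.6° (west) — does not cross 180°.
Total crossings: 3.

3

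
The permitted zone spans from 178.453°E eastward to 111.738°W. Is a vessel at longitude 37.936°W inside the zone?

Band width going east from +178.453° to -111.738°: ((-111.738 − 178.453) mod 360) = 69.809°.
Offset of -37.936° east of the west edge: ((-37.936 − 178.453) mod 360) = 143.611°.
143.611° > 69.809° ⇒ outside.

No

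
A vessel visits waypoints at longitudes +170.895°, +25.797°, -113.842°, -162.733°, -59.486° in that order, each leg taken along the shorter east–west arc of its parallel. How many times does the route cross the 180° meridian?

Leg 1: +170.895° → +25.797°, shortest Δλ = -145.098° (west) — does not cross 180°.
Leg 2: +25.797° → -113.842°, shortest Δλ = -139.639° (west) — does not cross 180°.
Leg 3: -113.842° → -162.733°, shortest Δλ = -48.891° (west) — does not cross 180°.
Leg 4: -162.733° → -59.486°, shortest Δλ = 103.247° (east) — does not cross 180°.
Total crossings: 0.

0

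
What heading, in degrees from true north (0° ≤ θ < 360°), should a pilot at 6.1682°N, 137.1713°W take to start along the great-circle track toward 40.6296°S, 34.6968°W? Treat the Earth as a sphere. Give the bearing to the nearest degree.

130°

Δλ = -34.6968 − -137.1713 = 102.4745°.
θ = atan2( sin Δλ · cos φ₂ , cos φ₁ · sin φ₂ − sin φ₁ · cos φ₂ · cos Δλ )
  = atan2(0.74102, -0.62978) = 130.361° → normalised to [0°, 360°): 130.361°.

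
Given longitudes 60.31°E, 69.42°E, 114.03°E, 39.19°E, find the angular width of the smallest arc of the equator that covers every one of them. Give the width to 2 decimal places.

Sort the longitudes: +39.19°, +60.31°, +69.42°, +114.03°.
Eastward gaps between consecutive values (wrapping around): 21.12°, 9.11°, 44.61°, 285.16°.
Largest gap = 285.16° ⇒ minimal covering band is its complement: 360° − 285.16° = 74.84°.
Band runs from +39.19° eastward to +114.03°.

74.84°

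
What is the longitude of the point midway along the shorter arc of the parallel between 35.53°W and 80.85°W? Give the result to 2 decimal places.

58.19°W

Signed shortest Δλ from -35.53° to -80.85° is -45.32°.
Midpoint longitude = -35.53° + (-45.32°)/2 = -35.53° − 22.66° = -58.19°.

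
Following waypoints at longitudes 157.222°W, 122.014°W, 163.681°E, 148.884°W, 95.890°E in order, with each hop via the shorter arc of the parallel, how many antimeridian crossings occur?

3

Leg 1: -157.222° → -122.014°, shortest Δλ = 35.208° (east) — does not cross 180°.
Leg 2: -122.014° → +163.681°, shortest Δλ = -74.305° (west) — crosses 180°.
Leg 3: +163.681° → -148.884°, shortest Δλ = 47.435° (east) — crosses 180°.
Leg 4: -148.884° → +95.890°, shortest Δλ = -115.226° (west) — crosses 180°.
Total crossings: 3.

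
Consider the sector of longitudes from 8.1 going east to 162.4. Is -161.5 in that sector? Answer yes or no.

Band width going east from +8.1° to +162.4°: ((162.4 − 8.1) mod 360) = 154.3°.
Offset of -161.5° east of the west edge: ((-161.5 − 8.1) mod 360) = 190.4°.
190.4° > 154.3° ⇒ outside.

No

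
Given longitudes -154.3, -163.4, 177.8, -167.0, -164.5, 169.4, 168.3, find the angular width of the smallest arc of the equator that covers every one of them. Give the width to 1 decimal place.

Sort the longitudes: -167.0°, -164.5°, -163.4°, -154.3°, +168.3°, +169.4°, +177.8°.
Eastward gaps between consecutive values (wrapping around): 2.5°, 1.1°, 9.1°, 322.6°, 1.1°, 8.4°, 15.2°.
Largest gap = 322.6° ⇒ minimal covering band is its complement: 360° − 322.6° = 37.4°.
Band runs from +168.3° eastward to -154.3°, crossing the antimeridian.

37.4°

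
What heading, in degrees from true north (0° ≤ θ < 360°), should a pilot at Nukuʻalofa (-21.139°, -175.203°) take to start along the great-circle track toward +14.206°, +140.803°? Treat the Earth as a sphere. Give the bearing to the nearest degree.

306°

Δλ = 140.803 − -175.203 = 316.006°; wrapped into (−180°, 180°]: -43.994°.
θ = atan2( sin Δλ · cos φ₂ , cos φ₁ · sin φ₂ − sin φ₁ · cos φ₂ · cos Δλ )
  = atan2(-0.67334, 0.48040) = -54.494° → normalised to [0°, 360°): 305.506°.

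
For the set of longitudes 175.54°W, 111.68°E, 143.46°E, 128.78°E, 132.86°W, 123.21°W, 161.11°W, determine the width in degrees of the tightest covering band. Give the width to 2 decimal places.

Sort the longitudes: -175.54°, -161.11°, -132.86°, -123.21°, +111.68°, +128.78°, +143.46°.
Eastward gaps between consecutive values (wrapping around): 14.43°, 28.25°, 9.65°, 234.89°, 17.10°, 14.68°, 41.00°.
Largest gap = 234.89° ⇒ minimal covering band is its complement: 360° − 234.89° = 125.11°.
Band runs from +111.68° eastward to -123.21°, crossing the antimeridian.

125.11°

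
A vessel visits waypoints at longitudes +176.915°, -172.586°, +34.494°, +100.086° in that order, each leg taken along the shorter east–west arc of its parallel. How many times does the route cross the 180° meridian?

Leg 1: +176.915° → -172.586°, shortest Δλ = 10.499° (east) — crosses 180°.
Leg 2: -172.586° → +34.494°, shortest Δλ = -152.92° (west) — crosses 180°.
Leg 3: +34.494° → +100.086°, shortest Δλ = 65.592° (east) — does not cross 180°.
Total crossings: 2.

2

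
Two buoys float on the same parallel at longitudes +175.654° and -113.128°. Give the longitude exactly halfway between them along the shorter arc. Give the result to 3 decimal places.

-148.737°

Signed shortest Δλ from +175.654° to -113.128° is +71.218°.
Midpoint longitude = +175.654° + (+71.218°)/2 = +175.654° + 35.609° = +211.263°.
Normalise into (−180°, 180°]: -148.737°.
(The naïve average (+175.654 + -113.128)/2 = 31.263° is on the wrong side of the globe.)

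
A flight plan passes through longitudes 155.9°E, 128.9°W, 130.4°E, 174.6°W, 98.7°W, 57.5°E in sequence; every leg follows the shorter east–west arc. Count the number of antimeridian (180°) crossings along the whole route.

Leg 1: +155.9° → -128.9°, shortest Δλ = 75.2° (east) — crosses 180°.
Leg 2: -128.9° → +130.4°, shortest Δλ = -100.7° (west) — crosses 180°.
Leg 3: +130.4° → -174.6°, shortest Δλ = 55.0° (east) — crosses 180°.
Leg 4: -174.6° → -98.7°, shortest Δλ = 75.9° (east) — does not cross 180°.
Leg 5: -98.7° → +57.5°, shortest Δλ = 156.2° (east) — does not cross 180°.
Total crossings: 3.

3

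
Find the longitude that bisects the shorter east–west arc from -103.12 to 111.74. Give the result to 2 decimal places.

Signed shortest Δλ from -103.12° to +111.74° is -145.14°.
Midpoint longitude = -103.12° + (-145.14°)/2 = -103.12° − 72.57° = -175.69°.
(The naïve average (-103.12 + +111.74)/2 = 4.31° is on the wrong side of the globe.)

-175.69°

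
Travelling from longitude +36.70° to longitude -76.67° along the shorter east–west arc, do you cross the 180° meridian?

Signed shortest Δλ = ((-76.67 − 36.70 + 180) mod 360) − 180 = -113.37°.
Going west by 113.37° from +36.70° reaches -76.67° without touching 180°.

No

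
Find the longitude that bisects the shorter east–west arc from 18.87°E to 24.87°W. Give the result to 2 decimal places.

Signed shortest Δλ from +18.87° to -24.87° is -43.74°.
Midpoint longitude = +18.87° + (-43.74°)/2 = +18.87° − 21.87° = -3.00°.

3.00°W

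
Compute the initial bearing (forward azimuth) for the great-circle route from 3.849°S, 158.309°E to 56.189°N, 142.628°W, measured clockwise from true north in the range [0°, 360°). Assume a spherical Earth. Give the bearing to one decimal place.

29.4°

Δλ = -142.628 − 158.309 = -300.937°; wrapped into (−180°, 180°]: 59.063°.
θ = atan2( sin Δλ · cos φ₂ , cos φ₁ · sin φ₂ − sin φ₁ · cos φ₂ · cos Δλ )
  = atan2(0.47729, 0.84821) = 29.367° → normalised to [0°, 360°): 29.367°.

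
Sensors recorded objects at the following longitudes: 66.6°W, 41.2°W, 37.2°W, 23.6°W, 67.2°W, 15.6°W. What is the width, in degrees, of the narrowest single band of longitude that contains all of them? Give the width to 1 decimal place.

Sort the longitudes: -67.2°, -66.6°, -41.2°, -37.2°, -23.6°, -15.6°.
Eastward gaps between consecutive values (wrapping around): 0.6°, 25.4°, 4.0°, 13.6°, 8.0°, 308.4°.
Largest gap = 308.4° ⇒ minimal covering band is its complement: 360° − 308.4° = 51.6°.
Band runs from -67.2° eastward to -15.6°.

51.6°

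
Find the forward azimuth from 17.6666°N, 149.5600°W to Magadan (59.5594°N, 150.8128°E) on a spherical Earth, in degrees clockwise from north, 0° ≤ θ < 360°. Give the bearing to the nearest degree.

Δλ = 150.8128 − -149.5600 = 300.3728°; wrapped into (−180°, 180°]: -59.6272°.
θ = atan2( sin Δλ · cos φ₂ , cos φ₁ · sin φ₂ − sin φ₁ · cos φ₂ · cos Δλ )
  = atan2(-0.43711, 0.74375) = -30.443° → normalised to [0°, 360°): 329.557°.

330°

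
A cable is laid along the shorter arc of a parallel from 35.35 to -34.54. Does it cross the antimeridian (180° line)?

Signed shortest Δλ = ((-34.54 − 35.35 + 180) mod 360) − 180 = -69.89°.
Going west by 69.89° from +35.35° reaches -34.54° without touching 180°.

No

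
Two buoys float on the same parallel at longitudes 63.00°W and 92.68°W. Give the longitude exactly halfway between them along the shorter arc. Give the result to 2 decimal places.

77.84°W

Signed shortest Δλ from -63.00° to -92.68° is -29.68°.
Midpoint longitude = -63.00° + (-29.68°)/2 = -63.00° − 14.84° = -77.84°.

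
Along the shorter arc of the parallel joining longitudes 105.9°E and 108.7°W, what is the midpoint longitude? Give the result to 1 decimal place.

178.6°E

Signed shortest Δλ from +105.9° to -108.7° is +145.4°.
Midpoint longitude = +105.9° + (+145.4°)/2 = +105.9° + 72.7° = +178.6°.
(The naïve average (+105.9 + -108.7)/2 = -1.4° is on the wrong side of the globe.)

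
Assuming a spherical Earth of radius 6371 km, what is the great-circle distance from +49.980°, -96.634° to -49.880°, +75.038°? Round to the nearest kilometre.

19419 km

Δλ = 75.038 − -96.634 = 171.672°.
Δφ = -49.880 − 49.980 = -99.860°.
a = sin²(Δφ/2) + cos φ₁ · cos φ₂ · sin²(Δλ/2) = 0.997814.
c = 2·atan2(√a, √(1−a)) = 3.04806 rad → d = 6371·c ≈ 19419.18 km.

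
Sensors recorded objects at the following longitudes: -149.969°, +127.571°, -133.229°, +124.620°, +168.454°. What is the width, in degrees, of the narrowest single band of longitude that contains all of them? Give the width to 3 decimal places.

Sort the longitudes: -149.969°, -133.229°, +124.620°, +127.571°, +168.454°.
Eastward gaps between consecutive values (wrapping around): 16.740°, 257.849°, 2.951°, 40.883°, 41.577°.
Largest gap = 257.849° ⇒ minimal covering band is its complement: 360° − 257.849° = 102.151°.
Band runs from +124.620° eastward to -133.229°, crossing the antimeridian.

102.151°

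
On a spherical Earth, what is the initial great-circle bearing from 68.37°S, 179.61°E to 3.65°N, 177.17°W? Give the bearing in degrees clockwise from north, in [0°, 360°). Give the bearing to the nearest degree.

3°

Δλ = -177.17 − 179.61 = -356.78°; wrapped into (−180°, 180°]: 3.22°.
θ = atan2( sin Δλ · cos φ₂ , cos φ₁ · sin φ₂ − sin φ₁ · cos φ₂ · cos Δλ )
  = atan2(0.05606, 0.94970) = 3.378° → normalised to [0°, 360°): 3.378°.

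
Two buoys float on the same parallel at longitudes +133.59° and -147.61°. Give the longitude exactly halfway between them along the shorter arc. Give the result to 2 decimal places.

Signed shortest Δλ from +133.59° to -147.61° is +78.80°.
Midpoint longitude = +133.59° + (+78.80°)/2 = +133.59° + 39.40° = +172.99°.
(The naïve average (+133.59 + -147.61)/2 = -7.01° is on the wrong side of the globe.)

+172.99°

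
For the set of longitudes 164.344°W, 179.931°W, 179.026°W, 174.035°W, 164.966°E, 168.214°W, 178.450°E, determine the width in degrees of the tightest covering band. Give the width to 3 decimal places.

30.690°

Sort the longitudes: -179.931°, -179.026°, -174.035°, -168.214°, -164.344°, +164.966°, +178.450°.
Eastward gaps between consecutive values (wrapping around): 0.905°, 4.991°, 5.821°, 3.870°, 329.310°, 13.484°, 1.619°.
Largest gap = 329.310° ⇒ minimal covering band is its complement: 360° − 329.310° = 30.690°.
Band runs from +164.966° eastward to -164.344°, crossing the antimeridian.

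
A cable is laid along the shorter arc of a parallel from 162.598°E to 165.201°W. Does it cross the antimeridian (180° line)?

Naïve |-165.201 − 162.598| = 327.799° > 180°, so the shorter arc goes the other way round — across 180°.
Signed shortest Δλ = ((-165.201 − 162.598 + 180) mod 360) − 180 = 32.201°.
Going east by 32.201° from +162.598° passes through 180° before reaching -165.201°.

Yes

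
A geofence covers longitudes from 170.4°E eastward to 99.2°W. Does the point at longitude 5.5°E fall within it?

No

Band width going east from +170.4° to -99.2°: ((-99.2 − 170.4) mod 360) = 90.4°.
Offset of +5.5° east of the west edge: ((5.5 − 170.4) mod 360) = 195.1°.
195.1° > 90.4° ⇒ outside.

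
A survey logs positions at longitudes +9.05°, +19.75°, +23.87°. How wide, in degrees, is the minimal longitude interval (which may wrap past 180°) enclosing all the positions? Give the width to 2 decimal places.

Sort the longitudes: +9.05°, +19.75°, +23.87°.
Eastward gaps between consecutive values (wrapping around): 10.70°, 4.12°, 345.18°.
Largest gap = 345.18° ⇒ minimal covering band is its complement: 360° − 345.18° = 14.82°.
Band runs from +9.05° eastward to +23.87°.

14.82°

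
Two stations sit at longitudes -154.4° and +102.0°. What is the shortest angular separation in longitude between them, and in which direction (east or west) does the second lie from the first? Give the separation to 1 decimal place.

Raw difference: 102.0 − -154.4 = 256.4°.
Normalise into (−180°, 180°]: 256.4° − 360° = -103.6°.
Negative ⇒ the second point lies to the west; separation 103.6°.

103.6° west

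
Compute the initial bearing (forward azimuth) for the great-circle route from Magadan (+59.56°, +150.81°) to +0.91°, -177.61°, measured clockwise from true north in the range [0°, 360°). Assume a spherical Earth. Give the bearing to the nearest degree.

144°

Δλ = -177.61 − 150.81 = -328.42°; wrapped into (−180°, 180°]: 31.58°.
θ = atan2( sin Δλ · cos φ₂ , cos φ₁ · sin φ₂ − sin φ₁ · cos φ₂ · cos Δλ )
  = atan2(0.52362, -0.72634) = 144.212° → normalised to [0°, 360°): 144.212°.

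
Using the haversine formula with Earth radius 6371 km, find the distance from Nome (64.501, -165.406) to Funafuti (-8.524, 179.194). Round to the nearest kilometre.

8222 km

Δλ = 179.194 − -165.406 = 344.600°; wrapped into (−180°, 180°]: -15.400°.
Δφ = -8.524 − 64.501 = -73.025°.
a = sin²(Δφ/2) + cos φ₁ · cos φ₂ · sin²(Δλ/2) = 0.361666.
c = 2·atan2(√a, √(1−a)) = 1.29047 rad → d = 6371·c ≈ 8221.59 km.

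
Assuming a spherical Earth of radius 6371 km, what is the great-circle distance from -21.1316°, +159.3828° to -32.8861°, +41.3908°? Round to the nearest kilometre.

Δλ = 41.3908 − 159.3828 = -117.9920°.
Δφ = -32.8861 − -21.1316 = -11.7545°.
a = sin²(Δφ/2) + cos φ₁ · cos φ₂ · sin²(Δλ/2) = 0.585943.
c = 2·atan2(√a, √(1−a)) = 1.74354 rad → d = 6371·c ≈ 11108.09 km.

11108 km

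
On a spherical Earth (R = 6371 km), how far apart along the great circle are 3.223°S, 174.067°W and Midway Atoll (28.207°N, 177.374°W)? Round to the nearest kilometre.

3513 km

Δλ = -177.374 − -174.067 = -3.307°.
Δφ = 28.207 − -3.223 = 31.430°.
a = sin²(Δφ/2) + cos φ₁ · cos φ₂ · sin²(Δλ/2) = 0.074094.
c = 2·atan2(√a, √(1−a)) = 0.55136 rad → d = 6371·c ≈ 3512.72 km.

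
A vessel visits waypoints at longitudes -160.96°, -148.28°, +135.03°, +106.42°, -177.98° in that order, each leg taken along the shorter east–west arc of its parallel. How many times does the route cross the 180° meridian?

Leg 1: -160.96° → -148.28°, shortest Δλ = 12.68° (east) — does not cross 180°.
Leg 2: -148.28° → +135.03°, shortest Δλ = -76.69° (west) — crosses 180°.
Leg 3: +135.03° → +106.42°, shortest Δλ = -28.61° (west) — does not cross 180°.
Leg 4: +106.42° → -177.98°, shortest Δλ = 75.6° (east) — crosses 180°.
Total crossings: 2.

2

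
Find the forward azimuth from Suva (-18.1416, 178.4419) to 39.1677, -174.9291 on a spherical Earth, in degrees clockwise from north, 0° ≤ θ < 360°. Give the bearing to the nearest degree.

6°

Δλ = -174.9291 − 178.4419 = -353.3710°; wrapped into (−180°, 180°]: 6.6290°.
θ = atan2( sin Δλ · cos φ₂ , cos φ₁ · sin φ₂ − sin φ₁ · cos φ₂ · cos Δλ )
  = atan2(0.08950, 0.83998) = 6.082° → normalised to [0°, 360°): 6.082°.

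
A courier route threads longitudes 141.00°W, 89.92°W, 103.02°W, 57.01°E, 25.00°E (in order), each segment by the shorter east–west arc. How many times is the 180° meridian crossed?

Leg 1: -141.00° → -89.92°, shortest Δλ = 51.08° (east) — does not cross 180°.
Leg 2: -89.92° → -103.02°, shortest Δλ = -13.1° (west) — does not cross 180°.
Leg 3: -103.02° → +57.01°, shortest Δλ = 160.03° (east) — does not cross 180°.
Leg 4: +57.01° → +25.00°, shortest Δλ = -32.01° (west) — does not cross 180°.
Total crossings: 0.

0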